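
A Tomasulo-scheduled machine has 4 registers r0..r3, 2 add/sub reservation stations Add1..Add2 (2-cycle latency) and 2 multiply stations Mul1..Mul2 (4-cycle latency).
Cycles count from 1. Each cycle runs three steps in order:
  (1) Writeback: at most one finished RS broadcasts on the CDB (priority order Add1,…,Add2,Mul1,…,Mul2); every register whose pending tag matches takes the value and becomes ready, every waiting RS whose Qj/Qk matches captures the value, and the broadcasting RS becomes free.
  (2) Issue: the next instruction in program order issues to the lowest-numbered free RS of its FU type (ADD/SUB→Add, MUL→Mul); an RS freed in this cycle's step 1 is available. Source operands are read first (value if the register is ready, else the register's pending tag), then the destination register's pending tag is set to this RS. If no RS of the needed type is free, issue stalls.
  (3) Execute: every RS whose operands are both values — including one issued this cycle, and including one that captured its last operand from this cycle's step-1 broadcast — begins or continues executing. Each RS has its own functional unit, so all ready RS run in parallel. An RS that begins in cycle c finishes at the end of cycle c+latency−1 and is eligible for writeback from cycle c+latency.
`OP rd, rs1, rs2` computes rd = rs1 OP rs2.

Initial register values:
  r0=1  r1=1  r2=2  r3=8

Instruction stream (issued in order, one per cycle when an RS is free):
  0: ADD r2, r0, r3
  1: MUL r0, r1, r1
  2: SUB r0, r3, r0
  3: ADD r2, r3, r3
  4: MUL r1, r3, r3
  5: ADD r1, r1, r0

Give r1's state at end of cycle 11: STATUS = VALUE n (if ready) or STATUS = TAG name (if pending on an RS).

STATUS = TAG Add2

c1: issue ADD r2<-Add1 | r0:1,r1:1,r2:Add1,r3:8
c2: issue MUL r0<-Mul1 | r0:Mul1,r1:1,r2:Add1,r3:8
c3: CDB Add1=9; issue SUB r0<-Add1 | r0:Add1,r1:1,r2:9,r3:8
c4: issue ADD r2<-Add2 | r0:Add1,r1:1,r2:Add2,r3:8
c5: issue MUL r1<-Mul2 | r0:Add1,r1:Mul2,r2:Add2,r3:8
c6: CDB Add2=16; issue ADD r1<-Add2 | r0:Add1,r1:Add2,r2:16,r3:8
c7: CDB Mul1=1 | r0:Add1,r1:Add2,r2:16,r3:8
c8: - | r0:Add1,r1:Add2,r2:16,r3:8
c9: CDB Add1=7 | r0:7,r1:Add2,r2:16,r3:8
c10: CDB Mul2=64 | r0:7,r1:Add2,r2:16,r3:8
c11: - | r0:7,r1:Add2,r2:16,r3:8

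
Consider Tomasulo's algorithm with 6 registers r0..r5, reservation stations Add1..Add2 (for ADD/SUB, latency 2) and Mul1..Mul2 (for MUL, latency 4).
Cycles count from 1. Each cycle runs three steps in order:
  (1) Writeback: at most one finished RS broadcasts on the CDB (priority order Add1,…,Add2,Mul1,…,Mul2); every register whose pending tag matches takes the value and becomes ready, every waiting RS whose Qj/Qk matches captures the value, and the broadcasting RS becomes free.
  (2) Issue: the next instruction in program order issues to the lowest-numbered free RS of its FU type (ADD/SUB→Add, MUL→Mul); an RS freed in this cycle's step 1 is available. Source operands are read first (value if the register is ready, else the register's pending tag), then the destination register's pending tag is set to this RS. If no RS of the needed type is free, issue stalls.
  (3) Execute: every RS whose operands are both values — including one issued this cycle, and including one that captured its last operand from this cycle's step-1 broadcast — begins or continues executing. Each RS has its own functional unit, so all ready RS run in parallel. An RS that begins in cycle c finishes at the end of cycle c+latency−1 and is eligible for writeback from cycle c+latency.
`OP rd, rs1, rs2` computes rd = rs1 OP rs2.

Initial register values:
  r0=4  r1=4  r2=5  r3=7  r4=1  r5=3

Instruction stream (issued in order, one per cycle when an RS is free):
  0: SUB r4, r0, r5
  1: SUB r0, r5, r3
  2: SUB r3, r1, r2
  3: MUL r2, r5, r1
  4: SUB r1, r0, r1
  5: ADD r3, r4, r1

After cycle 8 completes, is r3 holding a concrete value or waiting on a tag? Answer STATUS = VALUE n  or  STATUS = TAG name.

STATUS = TAG Add2

c1: issue SUB r4<-Add1 | r0:4,r1:4,r2:5,r3:7,r4:Add1,r5:3
c2: issue SUB r0<-Add2 | r0:Add2,r1:4,r2:5,r3:7,r4:Add1,r5:3
c3: CDB Add1=1; issue SUB r3<-Add1 | r0:Add2,r1:4,r2:5,r3:Add1,r4:1,r5:3
c4: CDB Add2=-4; issue MUL r2<-Mul1 | r0:-4,r1:4,r2:Mul1,r3:Add1,r4:1,r5:3
c5: CDB Add1=-1; issue SUB r1<-Add1 | r0:-4,r1:Add1,r2:Mul1,r3:-1,r4:1,r5:3
c6: issue ADD r3<-Add2 | r0:-4,r1:Add1,r2:Mul1,r3:Add2,r4:1,r5:3
c7: CDB Add1=-8 | r0:-4,r1:-8,r2:Mul1,r3:Add2,r4:1,r5:3
c8: CDB Mul1=12 | r0:-4,r1:-8,r2:12,r3:Add2,r4:1,r5:3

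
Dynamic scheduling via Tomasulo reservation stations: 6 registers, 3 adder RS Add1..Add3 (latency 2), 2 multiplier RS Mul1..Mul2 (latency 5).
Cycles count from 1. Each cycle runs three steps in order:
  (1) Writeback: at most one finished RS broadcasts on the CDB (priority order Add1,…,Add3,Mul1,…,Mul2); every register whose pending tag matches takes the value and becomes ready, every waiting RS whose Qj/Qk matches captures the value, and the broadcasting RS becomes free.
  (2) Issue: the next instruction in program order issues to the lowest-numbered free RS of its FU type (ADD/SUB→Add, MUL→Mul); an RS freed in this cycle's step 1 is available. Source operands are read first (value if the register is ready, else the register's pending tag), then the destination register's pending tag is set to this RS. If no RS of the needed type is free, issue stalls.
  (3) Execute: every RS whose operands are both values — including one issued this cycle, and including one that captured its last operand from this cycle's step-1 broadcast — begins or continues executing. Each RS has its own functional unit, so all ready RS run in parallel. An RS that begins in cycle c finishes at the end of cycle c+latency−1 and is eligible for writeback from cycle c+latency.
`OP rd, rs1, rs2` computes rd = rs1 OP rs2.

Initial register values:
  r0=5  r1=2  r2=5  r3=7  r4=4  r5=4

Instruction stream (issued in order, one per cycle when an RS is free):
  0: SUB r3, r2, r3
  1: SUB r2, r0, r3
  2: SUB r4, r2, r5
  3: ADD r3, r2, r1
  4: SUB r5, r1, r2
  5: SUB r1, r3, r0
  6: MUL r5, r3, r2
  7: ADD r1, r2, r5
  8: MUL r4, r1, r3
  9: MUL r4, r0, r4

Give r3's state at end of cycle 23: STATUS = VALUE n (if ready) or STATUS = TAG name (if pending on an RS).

STATUS = VALUE 9

  c1: issue SUB r3<-Add1  regs: r0:5,r1:2,r2:5,r3:Add1,r4:4,r5:4
  c2: issue SUB r2<-Add2  regs: r0:5,r1:2,r2:Add2,r3:Add1,r4:4,r5:4
  c3: CDB Add1=-2; issue SUB r4<-Add1  regs: r0:5,r1:2,r2:Add2,r3:-2,r4:Add1,r5:4
  c4: issue ADD r3<-Add3  regs: r0:5,r1:2,r2:Add2,r3:Add3,r4:Add1,r5:4
  c5: CDB Add2=7; issue SUB r5<-Add2  regs: r0:5,r1:2,r2:7,r3:Add3,r4:Add1,r5:Add2
  c6: stall  regs: r0:5,r1:2,r2:7,r3:Add3,r4:Add1,r5:Add2
  c7: CDB Add1=3; issue SUB r1<-Add1  regs: r0:5,r1:Add1,r2:7,r3:Add3,r4:3,r5:Add2
  c8: CDB Add2=-5; issue MUL r5<-Mul1  regs: r0:5,r1:Add1,r2:7,r3:Add3,r4:3,r5:Mul1
  c9: CDB Add3=9; issue ADD r1<-Add2  regs: r0:5,r1:Add2,r2:7,r3:9,r4:3,r5:Mul1
  c10: issue MUL r4<-Mul2  regs: r0:5,r1:Add2,r2:7,r3:9,r4:Mul2,r5:Mul1
  c11: CDB Add1=4; stall  regs: r0:5,r1:Add2,r2:7,r3:9,r4:Mul2,r5:Mul1
  c12: stall  regs: r0:5,r1:Add2,r2:7,r3:9,r4:Mul2,r5:Mul1
  c13: stall  regs: r0:5,r1:Add2,r2:7,r3:9,r4:Mul2,r5:Mul1
  c14: CDB Mul1=63; issue MUL r4<-Mul1  regs: r0:5,r1:Add2,r2:7,r3:9,r4:Mul1,r5:63
  c15: -  regs: r0:5,r1:Add2,r2:7,r3:9,r4:Mul1,r5:63
  c16: CDB Add2=70  regs: r0:5,r1:70,r2:7,r3:9,r4:Mul1,r5:63
  c17: -  regs: r0:5,r1:70,r2:7,r3:9,r4:Mul1,r5:63
  c18: -  regs: r0:5,r1:70,r2:7,r3:9,r4:Mul1,r5:63
  c19: -  regs: r0:5,r1:70,r2:7,r3:9,r4:Mul1,r5:63
  c20: -  regs: r0:5,r1:70,r2:7,r3:9,r4:Mul1,r5:63
  c21: CDB Mul2=630  regs: r0:5,r1:70,r2:7,r3:9,r4:Mul1,r5:63
  c22: -  regs: r0:5,r1:70,r2:7,r3:9,r4:Mul1,r5:63
  c23: -  regs: r0:5,r1:70,r2:7,r3:9,r4:Mul1,r5:63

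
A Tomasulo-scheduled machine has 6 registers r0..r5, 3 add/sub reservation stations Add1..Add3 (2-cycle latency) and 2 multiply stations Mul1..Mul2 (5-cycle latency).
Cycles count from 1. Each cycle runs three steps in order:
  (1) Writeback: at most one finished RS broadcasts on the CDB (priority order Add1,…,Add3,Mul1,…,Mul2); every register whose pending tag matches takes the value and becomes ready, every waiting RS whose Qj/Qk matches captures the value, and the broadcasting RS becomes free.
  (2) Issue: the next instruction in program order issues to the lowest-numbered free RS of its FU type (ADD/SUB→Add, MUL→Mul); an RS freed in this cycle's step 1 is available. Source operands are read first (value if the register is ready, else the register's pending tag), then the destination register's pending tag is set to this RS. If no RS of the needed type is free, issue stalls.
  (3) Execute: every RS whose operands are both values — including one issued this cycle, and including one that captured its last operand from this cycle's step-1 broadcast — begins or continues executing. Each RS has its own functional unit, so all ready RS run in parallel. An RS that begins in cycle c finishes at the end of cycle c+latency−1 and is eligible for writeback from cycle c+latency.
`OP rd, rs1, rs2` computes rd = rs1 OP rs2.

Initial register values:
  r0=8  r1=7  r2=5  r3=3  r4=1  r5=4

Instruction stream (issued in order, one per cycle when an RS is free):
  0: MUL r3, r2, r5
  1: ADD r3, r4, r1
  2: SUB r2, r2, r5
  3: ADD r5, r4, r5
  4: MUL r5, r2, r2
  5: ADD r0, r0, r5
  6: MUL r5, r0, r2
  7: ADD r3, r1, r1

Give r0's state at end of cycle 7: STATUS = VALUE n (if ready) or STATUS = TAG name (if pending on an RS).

STATUS = TAG Add1

c1: issue MUL r3<-Mul1 | r0:8,r1:7,r2:5,r3:Mul1,r4:1,r5:4
c2: issue ADD r3<-Add1 | r0:8,r1:7,r2:5,r3:Add1,r4:1,r5:4
c3: issue SUB r2<-Add2 | r0:8,r1:7,r2:Add2,r3:Add1,r4:1,r5:4
c4: CDB Add1=8; issue ADD r5<-Add1 | r0:8,r1:7,r2:Add2,r3:8,r4:1,r5:Add1
c5: CDB Add2=1; issue MUL r5<-Mul2 | r0:8,r1:7,r2:1,r3:8,r4:1,r5:Mul2
c6: CDB Add1=5; issue ADD r0<-Add1 | r0:Add1,r1:7,r2:1,r3:8,r4:1,r5:Mul2
c7: CDB Mul1=20; issue MUL r5<-Mul1 | r0:Add1,r1:7,r2:1,r3:8,r4:1,r5:Mul1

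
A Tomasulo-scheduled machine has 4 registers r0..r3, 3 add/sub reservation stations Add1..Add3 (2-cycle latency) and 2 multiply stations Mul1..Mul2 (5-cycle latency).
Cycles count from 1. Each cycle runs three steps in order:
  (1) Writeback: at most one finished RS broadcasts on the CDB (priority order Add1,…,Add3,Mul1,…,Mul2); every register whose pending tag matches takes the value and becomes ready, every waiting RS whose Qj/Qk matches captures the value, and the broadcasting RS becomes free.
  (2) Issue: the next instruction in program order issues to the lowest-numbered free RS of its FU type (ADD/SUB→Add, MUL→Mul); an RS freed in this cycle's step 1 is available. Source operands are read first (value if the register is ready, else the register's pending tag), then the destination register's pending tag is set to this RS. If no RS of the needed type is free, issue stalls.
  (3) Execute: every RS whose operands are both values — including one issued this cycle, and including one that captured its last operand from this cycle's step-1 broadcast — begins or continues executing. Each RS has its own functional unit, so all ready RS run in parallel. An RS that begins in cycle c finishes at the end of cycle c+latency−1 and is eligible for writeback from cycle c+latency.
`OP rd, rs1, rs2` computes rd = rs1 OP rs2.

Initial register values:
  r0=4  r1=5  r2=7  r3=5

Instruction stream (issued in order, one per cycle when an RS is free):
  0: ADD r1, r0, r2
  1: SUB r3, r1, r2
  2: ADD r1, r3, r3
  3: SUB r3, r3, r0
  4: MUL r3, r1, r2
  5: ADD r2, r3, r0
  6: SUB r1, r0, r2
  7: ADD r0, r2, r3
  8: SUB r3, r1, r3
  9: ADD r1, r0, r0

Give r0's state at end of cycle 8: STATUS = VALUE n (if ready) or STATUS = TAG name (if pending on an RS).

STATUS = TAG Add3

cycle 1: issue ADD r1<-Add1 // r0:4,r1:Add1,r2:7,r3:5
cycle 2: issue SUB r3<-Add2 // r0:4,r1:Add1,r2:7,r3:Add2
cycle 3: CDB Add1=11; issue ADD r1<-Add1 // r0:4,r1:Add1,r2:7,r3:Add2
cycle 4: issue SUB r3<-Add3 // r0:4,r1:Add1,r2:7,r3:Add3
cycle 5: CDB Add2=4; issue MUL r3<-Mul1 // r0:4,r1:Add1,r2:7,r3:Mul1
cycle 6: issue ADD r2<-Add2 // r0:4,r1:Add1,r2:Add2,r3:Mul1
cycle 7: CDB Add1=8; issue SUB r1<-Add1 // r0:4,r1:Add1,r2:Add2,r3:Mul1
cycle 8: CDB Add3=0; issue ADD r0<-Add3 // r0:Add3,r1:Add1,r2:Add2,r3:Mul1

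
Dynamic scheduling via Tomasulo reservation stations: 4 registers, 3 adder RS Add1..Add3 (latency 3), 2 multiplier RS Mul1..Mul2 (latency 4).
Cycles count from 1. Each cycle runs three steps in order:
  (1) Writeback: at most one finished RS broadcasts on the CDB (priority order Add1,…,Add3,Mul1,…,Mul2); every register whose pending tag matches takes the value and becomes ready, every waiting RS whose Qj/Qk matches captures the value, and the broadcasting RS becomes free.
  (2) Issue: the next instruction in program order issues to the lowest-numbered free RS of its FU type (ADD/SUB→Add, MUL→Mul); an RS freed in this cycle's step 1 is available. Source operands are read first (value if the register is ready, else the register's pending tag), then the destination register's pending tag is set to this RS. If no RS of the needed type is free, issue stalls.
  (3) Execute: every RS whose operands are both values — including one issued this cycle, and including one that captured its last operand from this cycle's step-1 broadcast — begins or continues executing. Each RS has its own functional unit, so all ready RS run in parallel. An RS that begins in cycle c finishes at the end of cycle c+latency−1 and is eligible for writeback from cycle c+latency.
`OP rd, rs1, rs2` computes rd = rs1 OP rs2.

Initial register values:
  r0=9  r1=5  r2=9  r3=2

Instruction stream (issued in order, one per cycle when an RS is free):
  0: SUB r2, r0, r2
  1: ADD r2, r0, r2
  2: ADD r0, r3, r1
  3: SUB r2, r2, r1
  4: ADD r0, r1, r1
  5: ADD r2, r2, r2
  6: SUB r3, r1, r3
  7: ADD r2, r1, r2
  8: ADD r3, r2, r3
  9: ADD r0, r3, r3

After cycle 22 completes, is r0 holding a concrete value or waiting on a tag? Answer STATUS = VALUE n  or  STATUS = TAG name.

STATUS = VALUE 32

cycle 1: issue SUB r2<-Add1 // r0:9,r1:5,r2:Add1,r3:2
cycle 2: issue ADD r2<-Add2 // r0:9,r1:5,r2:Add2,r3:2
cycle 3: issue ADD r0<-Add3 // r0:Add3,r1:5,r2:Add2,r3:2
cycle 4: CDB Add1=0; issue SUB r2<-Add1 // r0:Add3,r1:5,r2:Add1,r3:2
cycle 5: stall // r0:Add3,r1:5,r2:Add1,r3:2
cycle 6: CDB Add3=7; issue ADD r0<-Add3 // r0:Add3,r1:5,r2:Add1,r3:2
cycle 7: CDB Add2=9; issue ADD r2<-Add2 // r0:Add3,r1:5,r2:Add2,r3:2
cycle 8: stall // r0:Add3,r1:5,r2:Add2,r3:2
cycle 9: CDB Add3=10; issue SUB r3<-Add3 // r0:10,r1:5,r2:Add2,r3:Add3
cycle 10: CDB Add1=4; issue ADD r2<-Add1 // r0:10,r1:5,r2:Add1,r3:Add3
cycle 11: stall // r0:10,r1:5,r2:Add1,r3:Add3
cycle 12: CDB Add3=3; issue ADD r3<-Add3 // r0:10,r1:5,r2:Add1,r3:Add3
cycle 13: CDB Add2=8; issue ADD r0<-Add2 // r0:Add2,r1:5,r2:Add1,r3:Add3
cycle 14: - // r0:Add2,r1:5,r2:Add1,r3:Add3
cycle 15: - // r0:Add2,r1:5,r2:Add1,r3:Add3
cycle 16: CDB Add1=13 // r0:Add2,r1:5,r2:13,r3:Add3
cycle 17: - // r0:Add2,r1:5,r2:13,r3:Add3
cycle 18: - // r0:Add2,r1:5,r2:13,r3:Add3
cycle 19: CDB Add3=16 // r0:Add2,r1:5,r2:13,r3:16
cycle 20: - // r0:Add2,r1:5,r2:13,r3:16
cycle 21: - // r0:Add2,r1:5,r2:13,r3:16
cycle 22: CDB Add2=32 // r0:32,r1:5,r2:13,r3:16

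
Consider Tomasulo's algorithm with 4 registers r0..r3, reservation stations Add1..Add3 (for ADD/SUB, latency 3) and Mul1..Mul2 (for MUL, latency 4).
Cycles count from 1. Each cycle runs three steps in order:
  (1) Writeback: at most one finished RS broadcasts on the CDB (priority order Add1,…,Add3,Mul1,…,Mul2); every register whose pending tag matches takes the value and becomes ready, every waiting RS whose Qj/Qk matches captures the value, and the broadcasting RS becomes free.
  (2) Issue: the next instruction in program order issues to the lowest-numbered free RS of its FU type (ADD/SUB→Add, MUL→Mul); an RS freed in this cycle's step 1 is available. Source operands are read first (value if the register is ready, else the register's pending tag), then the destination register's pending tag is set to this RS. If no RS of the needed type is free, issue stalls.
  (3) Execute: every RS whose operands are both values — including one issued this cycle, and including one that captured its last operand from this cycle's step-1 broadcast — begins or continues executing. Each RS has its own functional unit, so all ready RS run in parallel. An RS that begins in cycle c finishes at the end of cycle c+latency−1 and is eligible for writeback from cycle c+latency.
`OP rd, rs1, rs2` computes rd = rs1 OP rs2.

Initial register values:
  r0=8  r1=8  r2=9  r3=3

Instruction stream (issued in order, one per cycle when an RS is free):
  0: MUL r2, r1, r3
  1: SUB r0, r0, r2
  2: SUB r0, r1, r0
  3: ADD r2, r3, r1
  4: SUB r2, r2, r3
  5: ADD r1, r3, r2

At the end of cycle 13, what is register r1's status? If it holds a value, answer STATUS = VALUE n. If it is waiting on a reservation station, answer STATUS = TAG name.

c1: issue MUL r2<-Mul1 | r0:8,r1:8,r2:Mul1,r3:3
c2: issue SUB r0<-Add1 | r0:Add1,r1:8,r2:Mul1,r3:3
c3: issue SUB r0<-Add2 | r0:Add2,r1:8,r2:Mul1,r3:3
c4: issue ADD r2<-Add3 | r0:Add2,r1:8,r2:Add3,r3:3
c5: CDB Mul1=24; stall | r0:Add2,r1:8,r2:Add3,r3:3
c6: stall | r0:Add2,r1:8,r2:Add3,r3:3
c7: CDB Add3=11; issue SUB r2<-Add3 | r0:Add2,r1:8,r2:Add3,r3:3
c8: CDB Add1=-16; issue ADD r1<-Add1 | r0:Add2,r1:Add1,r2:Add3,r3:3
c9: - | r0:Add2,r1:Add1,r2:Add3,r3:3
c10: CDB Add3=8 | r0:Add2,r1:Add1,r2:8,r3:3
c11: CDB Add2=24 | r0:24,r1:Add1,r2:8,r3:3
c12: - | r0:24,r1:Add1,r2:8,r3:3
c13: CDB Add1=11 | r0:24,r1:11,r2:8,r3:3

STATUS = VALUE 11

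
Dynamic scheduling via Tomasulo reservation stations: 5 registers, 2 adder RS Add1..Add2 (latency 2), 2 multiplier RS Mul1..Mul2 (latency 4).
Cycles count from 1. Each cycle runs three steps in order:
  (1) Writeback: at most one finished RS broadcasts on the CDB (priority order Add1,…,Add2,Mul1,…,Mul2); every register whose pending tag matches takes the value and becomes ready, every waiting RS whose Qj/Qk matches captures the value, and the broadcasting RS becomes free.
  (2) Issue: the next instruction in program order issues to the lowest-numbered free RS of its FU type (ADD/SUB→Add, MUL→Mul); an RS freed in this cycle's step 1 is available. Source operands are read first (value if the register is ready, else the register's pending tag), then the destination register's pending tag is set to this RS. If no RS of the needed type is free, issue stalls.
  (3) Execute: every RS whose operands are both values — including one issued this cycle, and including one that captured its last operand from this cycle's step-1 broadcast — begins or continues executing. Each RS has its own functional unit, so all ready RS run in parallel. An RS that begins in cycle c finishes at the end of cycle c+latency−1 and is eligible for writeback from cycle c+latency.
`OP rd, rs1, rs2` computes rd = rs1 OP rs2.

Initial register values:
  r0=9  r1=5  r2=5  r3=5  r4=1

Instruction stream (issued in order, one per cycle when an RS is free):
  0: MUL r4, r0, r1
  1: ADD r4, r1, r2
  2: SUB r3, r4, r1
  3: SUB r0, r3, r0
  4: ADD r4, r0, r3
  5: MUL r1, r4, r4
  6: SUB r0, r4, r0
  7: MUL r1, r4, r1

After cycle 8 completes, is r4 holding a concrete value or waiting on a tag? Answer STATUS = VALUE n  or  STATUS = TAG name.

STATUS = TAG Add2

c1: issue MUL r4<-Mul1 | r0:9,r1:5,r2:5,r3:5,r4:Mul1
c2: issue ADD r4<-Add1 | r0:9,r1:5,r2:5,r3:5,r4:Add1
c3: issue SUB r3<-Add2 | r0:9,r1:5,r2:5,r3:Add2,r4:Add1
c4: CDB Add1=10; issue SUB r0<-Add1 | r0:Add1,r1:5,r2:5,r3:Add2,r4:10
c5: CDB Mul1=45; stall | r0:Add1,r1:5,r2:5,r3:Add2,r4:10
c6: CDB Add2=5; issue ADD r4<-Add2 | r0:Add1,r1:5,r2:5,r3:5,r4:Add2
c7: issue MUL r1<-Mul1 | r0:Add1,r1:Mul1,r2:5,r3:5,r4:Add2
c8: CDB Add1=-4; issue SUB r0<-Add1 | r0:Add1,r1:Mul1,r2:5,r3:5,r4:Add2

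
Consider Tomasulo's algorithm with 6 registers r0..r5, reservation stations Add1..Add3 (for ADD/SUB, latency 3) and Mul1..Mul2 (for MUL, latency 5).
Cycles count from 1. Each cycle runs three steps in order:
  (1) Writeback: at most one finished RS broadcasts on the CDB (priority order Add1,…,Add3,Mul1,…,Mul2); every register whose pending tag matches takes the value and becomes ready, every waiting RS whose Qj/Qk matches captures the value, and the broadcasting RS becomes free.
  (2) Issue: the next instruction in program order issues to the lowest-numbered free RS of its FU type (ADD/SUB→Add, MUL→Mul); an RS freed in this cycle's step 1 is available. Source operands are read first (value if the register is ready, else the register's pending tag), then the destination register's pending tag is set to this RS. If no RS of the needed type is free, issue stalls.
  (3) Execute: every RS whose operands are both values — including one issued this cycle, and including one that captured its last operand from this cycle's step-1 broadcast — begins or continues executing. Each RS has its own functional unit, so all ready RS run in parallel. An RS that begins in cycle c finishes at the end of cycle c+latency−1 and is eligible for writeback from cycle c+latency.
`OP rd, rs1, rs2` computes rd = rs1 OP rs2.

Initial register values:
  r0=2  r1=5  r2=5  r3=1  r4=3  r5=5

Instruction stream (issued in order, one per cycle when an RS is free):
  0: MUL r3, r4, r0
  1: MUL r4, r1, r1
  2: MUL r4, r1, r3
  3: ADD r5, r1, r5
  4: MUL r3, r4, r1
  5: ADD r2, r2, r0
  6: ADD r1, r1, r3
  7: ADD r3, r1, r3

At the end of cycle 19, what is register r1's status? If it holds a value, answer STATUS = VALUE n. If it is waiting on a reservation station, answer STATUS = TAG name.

STATUS = VALUE 155

c1: issue MUL r3<-Mul1 | r0:2,r1:5,r2:5,r3:Mul1,r4:3,r5:5
c2: issue MUL r4<-Mul2 | r0:2,r1:5,r2:5,r3:Mul1,r4:Mul2,r5:5
c3: stall | r0:2,r1:5,r2:5,r3:Mul1,r4:Mul2,r5:5
c4: stall | r0:2,r1:5,r2:5,r3:Mul1,r4:Mul2,r5:5
c5: stall | r0:2,r1:5,r2:5,r3:Mul1,r4:Mul2,r5:5
c6: CDB Mul1=6; issue MUL r4<-Mul1 | r0:2,r1:5,r2:5,r3:6,r4:Mul1,r5:5
c7: CDB Mul2=25; issue ADD r5<-Add1 | r0:2,r1:5,r2:5,r3:6,r4:Mul1,r5:Add1
c8: issue MUL r3<-Mul2 | r0:2,r1:5,r2:5,r3:Mul2,r4:Mul1,r5:Add1
c9: issue ADD r2<-Add2 | r0:2,r1:5,r2:Add2,r3:Mul2,r4:Mul1,r5:Add1
c10: CDB Add1=10; issue ADD r1<-Add1 | r0:2,r1:Add1,r2:Add2,r3:Mul2,r4:Mul1,r5:10
c11: CDB Mul1=30; issue ADD r3<-Add3 | r0:2,r1:Add1,r2:Add2,r3:Add3,r4:30,r5:10
c12: CDB Add2=7 | r0:2,r1:Add1,r2:7,r3:Add3,r4:30,r5:10
c13: - | r0:2,r1:Add1,r2:7,r3:Add3,r4:30,r5:10
c14: - | r0:2,r1:Add1,r2:7,r3:Add3,r4:30,r5:10
c15: - | r0:2,r1:Add1,r2:7,r3:Add3,r4:30,r5:10
c16: CDB Mul2=150 | r0:2,r1:Add1,r2:7,r3:Add3,r4:30,r5:10
c17: - | r0:2,r1:Add1,r2:7,r3:Add3,r4:30,r5:10
c18: - | r0:2,r1:Add1,r2:7,r3:Add3,r4:30,r5:10
c19: CDB Add1=155 | r0:2,r1:155,r2:7,r3:Add3,r4:30,r5:10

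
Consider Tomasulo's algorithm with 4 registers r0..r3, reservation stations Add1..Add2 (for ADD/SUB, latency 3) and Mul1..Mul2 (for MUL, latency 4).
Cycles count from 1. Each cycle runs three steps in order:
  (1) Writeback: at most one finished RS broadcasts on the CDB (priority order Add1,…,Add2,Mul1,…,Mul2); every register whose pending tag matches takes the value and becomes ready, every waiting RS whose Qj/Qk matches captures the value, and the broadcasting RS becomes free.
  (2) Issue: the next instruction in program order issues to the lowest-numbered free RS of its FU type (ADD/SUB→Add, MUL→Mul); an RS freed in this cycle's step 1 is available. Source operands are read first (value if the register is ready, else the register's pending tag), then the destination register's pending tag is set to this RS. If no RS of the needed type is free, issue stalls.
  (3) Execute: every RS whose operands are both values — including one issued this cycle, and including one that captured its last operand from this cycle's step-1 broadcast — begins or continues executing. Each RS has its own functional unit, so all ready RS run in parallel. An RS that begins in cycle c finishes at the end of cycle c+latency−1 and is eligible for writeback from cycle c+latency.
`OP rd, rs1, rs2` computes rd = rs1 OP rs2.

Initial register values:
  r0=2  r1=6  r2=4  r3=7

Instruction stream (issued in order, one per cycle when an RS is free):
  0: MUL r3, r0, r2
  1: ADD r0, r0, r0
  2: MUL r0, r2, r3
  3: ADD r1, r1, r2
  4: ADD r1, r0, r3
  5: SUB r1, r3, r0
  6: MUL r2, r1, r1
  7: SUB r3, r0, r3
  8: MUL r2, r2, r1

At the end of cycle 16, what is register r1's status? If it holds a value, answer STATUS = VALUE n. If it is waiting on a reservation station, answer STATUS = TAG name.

STATUS = VALUE -24

c1: issue MUL r3<-Mul1 | r0:2,r1:6,r2:4,r3:Mul1
c2: issue ADD r0<-Add1 | r0:Add1,r1:6,r2:4,r3:Mul1
c3: issue MUL r0<-Mul2 | r0:Mul2,r1:6,r2:4,r3:Mul1
c4: issue ADD r1<-Add2 | r0:Mul2,r1:Add2,r2:4,r3:Mul1
c5: CDB Add1=4; issue ADD r1<-Add1 | r0:Mul2,r1:Add1,r2:4,r3:Mul1
c6: CDB Mul1=8; stall | r0:Mul2,r1:Add1,r2:4,r3:8
c7: CDB Add2=10; issue SUB r1<-Add2 | r0:Mul2,r1:Add2,r2:4,r3:8
c8: issue MUL r2<-Mul1 | r0:Mul2,r1:Add2,r2:Mul1,r3:8
c9: stall | r0:Mul2,r1:Add2,r2:Mul1,r3:8
c10: CDB Mul2=32; stall | r0:32,r1:Add2,r2:Mul1,r3:8
c11: stall | r0:32,r1:Add2,r2:Mul1,r3:8
c12: stall | r0:32,r1:Add2,r2:Mul1,r3:8
c13: CDB Add1=40; issue SUB r3<-Add1 | r0:32,r1:Add2,r2:Mul1,r3:Add1
c14: CDB Add2=-24; issue MUL r2<-Mul2 | r0:32,r1:-24,r2:Mul2,r3:Add1
c15: - | r0:32,r1:-24,r2:Mul2,r3:Add1
c16: CDB Add1=24 | r0:32,r1:-24,r2:Mul2,r3:24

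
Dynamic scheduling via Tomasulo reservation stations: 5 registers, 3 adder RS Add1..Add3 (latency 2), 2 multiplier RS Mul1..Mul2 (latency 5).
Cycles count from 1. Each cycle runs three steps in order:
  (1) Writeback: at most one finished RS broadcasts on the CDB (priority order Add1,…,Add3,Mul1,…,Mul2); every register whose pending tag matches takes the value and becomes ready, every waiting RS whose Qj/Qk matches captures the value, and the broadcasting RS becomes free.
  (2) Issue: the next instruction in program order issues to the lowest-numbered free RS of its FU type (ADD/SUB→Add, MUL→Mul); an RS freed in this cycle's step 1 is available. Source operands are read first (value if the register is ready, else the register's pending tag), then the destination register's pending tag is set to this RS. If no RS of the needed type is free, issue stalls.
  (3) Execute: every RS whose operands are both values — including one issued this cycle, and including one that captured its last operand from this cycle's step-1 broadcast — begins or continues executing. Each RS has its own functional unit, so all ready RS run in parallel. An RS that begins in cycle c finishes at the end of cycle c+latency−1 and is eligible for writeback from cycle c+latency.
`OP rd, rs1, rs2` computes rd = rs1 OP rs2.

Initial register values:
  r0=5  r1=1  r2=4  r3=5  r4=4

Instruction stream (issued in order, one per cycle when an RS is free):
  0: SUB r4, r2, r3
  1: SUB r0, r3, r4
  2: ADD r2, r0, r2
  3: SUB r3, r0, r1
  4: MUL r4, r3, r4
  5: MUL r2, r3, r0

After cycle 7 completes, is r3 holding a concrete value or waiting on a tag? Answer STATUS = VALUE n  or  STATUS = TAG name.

STATUS = TAG Add3

cycle 1: issue SUB r4<-Add1 // r0:5,r1:1,r2:4,r3:5,r4:Add1
cycle 2: issue SUB r0<-Add2 // r0:Add2,r1:1,r2:4,r3:5,r4:Add1
cycle 3: CDB Add1=-1; issue ADD r2<-Add1 // r0:Add2,r1:1,r2:Add1,r3:5,r4:-1
cycle 4: issue SUB r3<-Add3 // r0:Add2,r1:1,r2:Add1,r3:Add3,r4:-1
cycle 5: CDB Add2=6; issue MUL r4<-Mul1 // r0:6,r1:1,r2:Add1,r3:Add3,r4:Mul1
cycle 6: issue MUL r2<-Mul2 // r0:6,r1:1,r2:Mul2,r3:Add3,r4:Mul1
cycle 7: CDB Add1=10 // r0:6,r1:1,r2:Mul2,r3:Add3,r4:Mul1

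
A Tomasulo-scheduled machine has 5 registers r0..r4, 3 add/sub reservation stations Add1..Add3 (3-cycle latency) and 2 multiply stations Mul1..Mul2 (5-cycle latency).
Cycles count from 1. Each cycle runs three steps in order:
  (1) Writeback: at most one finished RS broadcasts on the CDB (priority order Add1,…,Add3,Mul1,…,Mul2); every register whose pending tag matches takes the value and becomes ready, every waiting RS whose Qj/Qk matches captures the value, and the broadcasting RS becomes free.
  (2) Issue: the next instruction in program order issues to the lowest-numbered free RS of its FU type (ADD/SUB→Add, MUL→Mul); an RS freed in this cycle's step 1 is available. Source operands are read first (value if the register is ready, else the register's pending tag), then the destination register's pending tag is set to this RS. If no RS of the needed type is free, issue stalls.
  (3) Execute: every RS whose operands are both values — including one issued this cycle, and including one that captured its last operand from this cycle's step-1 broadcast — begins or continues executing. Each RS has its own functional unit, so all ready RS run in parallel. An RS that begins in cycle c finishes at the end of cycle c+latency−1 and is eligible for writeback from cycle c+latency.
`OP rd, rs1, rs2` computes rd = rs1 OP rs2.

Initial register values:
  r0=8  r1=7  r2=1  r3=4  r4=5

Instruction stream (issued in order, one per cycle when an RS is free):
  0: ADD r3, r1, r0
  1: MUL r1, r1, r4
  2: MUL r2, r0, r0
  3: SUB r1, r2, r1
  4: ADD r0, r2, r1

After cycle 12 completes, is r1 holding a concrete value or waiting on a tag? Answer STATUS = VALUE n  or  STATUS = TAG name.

STATUS = VALUE 29

c1: issue ADD r3<-Add1 | r0:8,r1:7,r2:1,r3:Add1,r4:5
c2: issue MUL r1<-Mul1 | r0:8,r1:Mul1,r2:1,r3:Add1,r4:5
c3: issue MUL r2<-Mul2 | r0:8,r1:Mul1,r2:Mul2,r3:Add1,r4:5
c4: CDB Add1=15; issue SUB r1<-Add1 | r0:8,r1:Add1,r2:Mul2,r3:15,r4:5
c5: issue ADD r0<-Add2 | r0:Add2,r1:Add1,r2:Mul2,r3:15,r4:5
c6: - | r0:Add2,r1:Add1,r2:Mul2,r3:15,r4:5
c7: CDB Mul1=35 | r0:Add2,r1:Add1,r2:Mul2,r3:15,r4:5
c8: CDB Mul2=64 | r0:Add2,r1:Add1,r2:64,r3:15,r4:5
c9: - | r0:Add2,r1:Add1,r2:64,r3:15,r4:5
c10: - | r0:Add2,r1:Add1,r2:64,r3:15,r4:5
c11: CDB Add1=29 | r0:Add2,r1:29,r2:64,r3:15,r4:5
c12: - | r0:Add2,r1:29,r2:64,r3:15,r4:5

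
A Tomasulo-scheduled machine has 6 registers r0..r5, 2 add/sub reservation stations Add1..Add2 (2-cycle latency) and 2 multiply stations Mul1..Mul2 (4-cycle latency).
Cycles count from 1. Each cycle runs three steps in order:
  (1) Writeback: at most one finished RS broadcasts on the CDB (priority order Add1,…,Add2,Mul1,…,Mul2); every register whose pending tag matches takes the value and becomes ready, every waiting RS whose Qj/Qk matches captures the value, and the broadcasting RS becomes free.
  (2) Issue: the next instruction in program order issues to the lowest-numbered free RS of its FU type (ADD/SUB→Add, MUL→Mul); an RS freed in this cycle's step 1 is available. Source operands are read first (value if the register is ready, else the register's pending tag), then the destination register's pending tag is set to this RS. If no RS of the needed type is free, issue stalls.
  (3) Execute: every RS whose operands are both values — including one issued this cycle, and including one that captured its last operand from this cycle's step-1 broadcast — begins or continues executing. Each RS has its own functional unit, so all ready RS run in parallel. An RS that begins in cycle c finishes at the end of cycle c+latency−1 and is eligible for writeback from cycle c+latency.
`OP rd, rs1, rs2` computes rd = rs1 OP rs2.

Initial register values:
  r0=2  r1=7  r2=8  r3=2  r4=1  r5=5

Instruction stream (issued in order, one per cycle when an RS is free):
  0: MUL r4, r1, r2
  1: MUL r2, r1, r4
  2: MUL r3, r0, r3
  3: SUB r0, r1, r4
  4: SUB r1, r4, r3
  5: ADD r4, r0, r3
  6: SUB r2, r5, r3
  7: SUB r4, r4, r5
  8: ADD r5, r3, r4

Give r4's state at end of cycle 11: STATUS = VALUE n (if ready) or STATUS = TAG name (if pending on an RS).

  c1: issue MUL r4<-Mul1  regs: r0:2,r1:7,r2:8,r3:2,r4:Mul1,r5:5
  c2: issue MUL r2<-Mul2  regs: r0:2,r1:7,r2:Mul2,r3:2,r4:Mul1,r5:5
  c3: stall  regs: r0:2,r1:7,r2:Mul2,r3:2,r4:Mul1,r5:5
  c4: stall  regs: r0:2,r1:7,r2:Mul2,r3:2,r4:Mul1,r5:5
  c5: CDB Mul1=56; issue MUL r3<-Mul1  regs: r0:2,r1:7,r2:Mul2,r3:Mul1,r4:56,r5:5
  c6: issue SUB r0<-Add1  regs: r0:Add1,r1:7,r2:Mul2,r3:Mul1,r4:56,r5:5
  c7: issue SUB r1<-Add2  regs: r0:Add1,r1:Add2,r2:Mul2,r3:Mul1,r4:56,r5:5
  c8: CDB Add1=-49; issue ADD r4<-Add1  regs: r0:-49,r1:Add2,r2:Mul2,r3:Mul1,r4:Add1,r5:5
  c9: CDB Mul1=4; stall  regs: r0:-49,r1:Add2,r2:Mul2,r3:4,r4:Add1,r5:5
  c10: CDB Mul2=392; stall  regs: r0:-49,r1:Add2,r2:392,r3:4,r4:Add1,r5:5
  c11: CDB Add1=-45; issue SUB r2<-Add1  regs: r0:-49,r1:Add2,r2:Add1,r3:4,r4:-45,r5:5

STATUS = VALUE -45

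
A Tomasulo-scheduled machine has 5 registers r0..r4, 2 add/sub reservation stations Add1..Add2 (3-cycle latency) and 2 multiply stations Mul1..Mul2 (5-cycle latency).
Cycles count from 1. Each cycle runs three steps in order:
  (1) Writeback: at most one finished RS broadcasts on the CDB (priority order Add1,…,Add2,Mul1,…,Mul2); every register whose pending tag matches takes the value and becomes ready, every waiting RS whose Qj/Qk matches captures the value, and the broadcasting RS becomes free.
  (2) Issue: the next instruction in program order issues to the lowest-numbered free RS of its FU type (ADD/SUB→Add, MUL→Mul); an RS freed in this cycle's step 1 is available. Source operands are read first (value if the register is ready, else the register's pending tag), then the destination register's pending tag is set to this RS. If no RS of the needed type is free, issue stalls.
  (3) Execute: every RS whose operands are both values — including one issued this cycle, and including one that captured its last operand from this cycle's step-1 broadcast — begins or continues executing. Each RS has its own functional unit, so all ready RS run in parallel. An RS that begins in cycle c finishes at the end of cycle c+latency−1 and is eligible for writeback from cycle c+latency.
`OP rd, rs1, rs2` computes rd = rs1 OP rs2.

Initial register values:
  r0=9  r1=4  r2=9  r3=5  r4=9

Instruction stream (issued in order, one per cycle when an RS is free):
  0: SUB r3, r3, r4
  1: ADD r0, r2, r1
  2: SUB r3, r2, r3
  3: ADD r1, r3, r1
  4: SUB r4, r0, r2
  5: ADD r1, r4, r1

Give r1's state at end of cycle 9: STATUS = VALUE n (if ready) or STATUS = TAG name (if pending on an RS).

  c1: issue SUB r3<-Add1  regs: r0:9,r1:4,r2:9,r3:Add1,r4:9
  c2: issue ADD r0<-Add2  regs: r0:Add2,r1:4,r2:9,r3:Add1,r4:9
  c3: stall  regs: r0:Add2,r1:4,r2:9,r3:Add1,r4:9
  c4: CDB Add1=-4; issue SUB r3<-Add1  regs: r0:Add2,r1:4,r2:9,r3:Add1,r4:9
  c5: CDB Add2=13; issue ADD r1<-Add2  regs: r0:13,r1:Add2,r2:9,r3:Add1,r4:9
  c6: stall  regs: r0:13,r1:Add2,r2:9,r3:Add1,r4:9
  c7: CDB Add1=13; issue SUB r4<-Add1  regs: r0:13,r1:Add2,r2:9,r3:13,r4:Add1
  c8: stall  regs: r0:13,r1:Add2,r2:9,r3:13,r4:Add1
  c9: stall  regs: r0:13,r1:Add2,r2:9,r3:13,r4:Add1

STATUS = TAG Add2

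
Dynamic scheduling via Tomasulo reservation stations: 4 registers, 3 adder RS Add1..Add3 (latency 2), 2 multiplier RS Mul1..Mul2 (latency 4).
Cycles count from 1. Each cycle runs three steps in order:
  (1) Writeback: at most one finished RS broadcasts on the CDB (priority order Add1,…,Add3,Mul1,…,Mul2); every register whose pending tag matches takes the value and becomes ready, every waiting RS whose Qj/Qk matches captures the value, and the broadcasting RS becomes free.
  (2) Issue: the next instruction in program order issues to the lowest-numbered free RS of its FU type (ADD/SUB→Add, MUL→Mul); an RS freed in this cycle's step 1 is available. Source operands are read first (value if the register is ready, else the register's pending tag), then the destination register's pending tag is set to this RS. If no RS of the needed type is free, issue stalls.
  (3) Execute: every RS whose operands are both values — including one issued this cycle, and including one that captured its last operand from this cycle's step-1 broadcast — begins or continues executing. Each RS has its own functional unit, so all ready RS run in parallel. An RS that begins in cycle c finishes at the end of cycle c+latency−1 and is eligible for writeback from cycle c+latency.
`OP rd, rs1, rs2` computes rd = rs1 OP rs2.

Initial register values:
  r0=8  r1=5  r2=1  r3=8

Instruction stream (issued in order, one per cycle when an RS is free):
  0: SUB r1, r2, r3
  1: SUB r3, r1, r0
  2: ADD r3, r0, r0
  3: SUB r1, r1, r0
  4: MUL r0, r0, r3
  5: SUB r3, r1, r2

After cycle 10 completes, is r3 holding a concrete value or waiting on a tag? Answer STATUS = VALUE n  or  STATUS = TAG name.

STATUS = VALUE -16

cycle 1: issue SUB r1<-Add1 // r0:8,r1:Add1,r2:1,r3:8
cycle 2: issue SUB r3<-Add2 // r0:8,r1:Add1,r2:1,r3:Add2
cycle 3: CDB Add1=-7; issue ADD r3<-Add1 // r0:8,r1:-7,r2:1,r3:Add1
cycle 4: issue SUB r1<-Add3 // r0:8,r1:Add3,r2:1,r3:Add1
cycle 5: CDB Add1=16; issue MUL r0<-Mul1 // r0:Mul1,r1:Add3,r2:1,r3:16
cycle 6: CDB Add2=-15; issue SUB r3<-Add1 // r0:Mul1,r1:Add3,r2:1,r3:Add1
cycle 7: CDB Add3=-15 // r0:Mul1,r1:-15,r2:1,r3:Add1
cycle 8: - // r0:Mul1,r1:-15,r2:1,r3:Add1
cycle 9: CDB Add1=-16 // r0:Mul1,r1:-15,r2:1,r3:-16
cycle 10: CDB Mul1=128 // r0:128,r1:-15,r2:1,r3:-16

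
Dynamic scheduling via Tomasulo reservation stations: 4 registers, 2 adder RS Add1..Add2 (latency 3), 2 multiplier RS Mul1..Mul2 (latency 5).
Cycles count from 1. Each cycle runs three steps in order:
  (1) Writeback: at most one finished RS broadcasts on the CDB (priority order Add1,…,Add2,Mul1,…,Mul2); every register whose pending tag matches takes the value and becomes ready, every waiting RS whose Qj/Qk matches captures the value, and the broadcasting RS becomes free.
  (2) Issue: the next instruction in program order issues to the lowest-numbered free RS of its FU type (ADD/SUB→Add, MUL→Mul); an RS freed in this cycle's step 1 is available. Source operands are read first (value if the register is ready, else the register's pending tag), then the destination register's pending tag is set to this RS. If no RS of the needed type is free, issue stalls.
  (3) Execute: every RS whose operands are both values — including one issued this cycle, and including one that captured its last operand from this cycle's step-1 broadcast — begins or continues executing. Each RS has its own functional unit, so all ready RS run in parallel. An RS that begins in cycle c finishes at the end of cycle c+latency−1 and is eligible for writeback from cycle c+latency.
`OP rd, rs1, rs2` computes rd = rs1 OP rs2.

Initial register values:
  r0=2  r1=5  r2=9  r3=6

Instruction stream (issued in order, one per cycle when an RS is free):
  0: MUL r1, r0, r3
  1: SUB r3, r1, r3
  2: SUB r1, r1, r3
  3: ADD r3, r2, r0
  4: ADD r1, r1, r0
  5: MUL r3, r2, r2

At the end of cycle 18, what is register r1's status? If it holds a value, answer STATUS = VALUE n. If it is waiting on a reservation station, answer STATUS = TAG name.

STATUS = VALUE 8

cycle 1: issue MUL r1<-Mul1 // r0:2,r1:Mul1,r2:9,r3:6
cycle 2: issue SUB r3<-Add1 // r0:2,r1:Mul1,r2:9,r3:Add1
cycle 3: issue SUB r1<-Add2 // r0:2,r1:Add2,r2:9,r3:Add1
cycle 4: stall // r0:2,r1:Add2,r2:9,r3:Add1
cycle 5: stall // r0:2,r1:Add2,r2:9,r3:Add1
cycle 6: CDB Mul1=12; stall // r0:2,r1:Add2,r2:9,r3:Add1
cycle 7: stall // r0:2,r1:Add2,r2:9,r3:Add1
cycle 8: stall // r0:2,r1:Add2,r2:9,r3:Add1
cycle 9: CDB Add1=6; issue ADD r3<-Add1 // r0:2,r1:Add2,r2:9,r3:Add1
cycle 10: stall // r0:2,r1:Add2,r2:9,r3:Add1
cycle 11: stall // r0:2,r1:Add2,r2:9,r3:Add1
cycle 12: CDB Add1=11; issue ADD r1<-Add1 // r0:2,r1:Add1,r2:9,r3:11
cycle 13: CDB Add2=6; issue MUL r3<-Mul1 // r0:2,r1:Add1,r2:9,r3:Mul1
cycle 14: - // r0:2,r1:Add1,r2:9,r3:Mul1
cycle 15: - // r0:2,r1:Add1,r2:9,r3:Mul1
cycle 16: CDB Add1=8 // r0:2,r1:8,r2:9,r3:Mul1
cycle 17: - // r0:2,r1:8,r2:9,r3:Mul1
cycle 18: CDB Mul1=81 // r0:2,r1:8,r2:9,r3:81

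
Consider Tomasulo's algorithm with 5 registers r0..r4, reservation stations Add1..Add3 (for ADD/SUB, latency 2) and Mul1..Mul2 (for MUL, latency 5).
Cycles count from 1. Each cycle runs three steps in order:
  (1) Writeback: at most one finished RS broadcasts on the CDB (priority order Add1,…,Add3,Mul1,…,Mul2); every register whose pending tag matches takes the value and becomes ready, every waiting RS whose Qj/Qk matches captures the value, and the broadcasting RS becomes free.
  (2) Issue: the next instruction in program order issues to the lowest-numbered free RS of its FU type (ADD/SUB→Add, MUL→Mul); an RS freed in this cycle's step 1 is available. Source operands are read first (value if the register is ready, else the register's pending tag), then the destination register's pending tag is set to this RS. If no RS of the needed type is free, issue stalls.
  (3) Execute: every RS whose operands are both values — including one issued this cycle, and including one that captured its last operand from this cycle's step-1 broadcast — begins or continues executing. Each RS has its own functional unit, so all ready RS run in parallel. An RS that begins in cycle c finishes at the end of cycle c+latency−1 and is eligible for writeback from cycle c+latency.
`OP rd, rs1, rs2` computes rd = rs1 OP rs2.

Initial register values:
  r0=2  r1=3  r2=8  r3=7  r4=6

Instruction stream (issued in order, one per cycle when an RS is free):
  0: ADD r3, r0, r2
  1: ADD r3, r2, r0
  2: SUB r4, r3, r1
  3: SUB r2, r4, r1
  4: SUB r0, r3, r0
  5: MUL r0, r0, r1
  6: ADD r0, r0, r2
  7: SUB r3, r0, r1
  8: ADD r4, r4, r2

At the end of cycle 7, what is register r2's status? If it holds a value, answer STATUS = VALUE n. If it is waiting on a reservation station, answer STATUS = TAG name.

c1: issue ADD r3<-Add1 | r0:2,r1:3,r2:8,r3:Add1,r4:6
c2: issue ADD r3<-Add2 | r0:2,r1:3,r2:8,r3:Add2,r4:6
c3: CDB Add1=10; issue SUB r4<-Add1 | r0:2,r1:3,r2:8,r3:Add2,r4:Add1
c4: CDB Add2=10; issue SUB r2<-Add2 | r0:2,r1:3,r2:Add2,r3:10,r4:Add1
c5: issue SUB r0<-Add3 | r0:Add3,r1:3,r2:Add2,r3:10,r4:Add1
c6: CDB Add1=7; issue MUL r0<-Mul1 | r0:Mul1,r1:3,r2:Add2,r3:10,r4:7
c7: CDB Add3=8; issue ADD r0<-Add1 | r0:Add1,r1:3,r2:Add2,r3:10,r4:7

STATUS = TAG Add2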